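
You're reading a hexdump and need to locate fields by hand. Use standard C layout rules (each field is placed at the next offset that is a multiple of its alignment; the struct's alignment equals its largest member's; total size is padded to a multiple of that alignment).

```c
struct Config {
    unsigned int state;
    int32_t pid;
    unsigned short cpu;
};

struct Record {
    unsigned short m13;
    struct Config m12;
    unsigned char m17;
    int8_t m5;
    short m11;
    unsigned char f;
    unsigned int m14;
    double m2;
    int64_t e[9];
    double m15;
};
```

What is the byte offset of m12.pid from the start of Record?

Config: state at 0 (size 4, align 4) → ends 4; pid at 4 (size 4, align 4) → ends 8; cpu at 8 (size 2, align 2) → ends 10; tail pad 2 to reach multiple of 4; total 12 bytes, alignment 4
m13 at 0 (size 2, align 2) → ends 2
pad 2 to align 4 for m12
m12 at 4 (size 12, align 4) → ends 16
within Config: pid at 4
4 + 4 = 8

8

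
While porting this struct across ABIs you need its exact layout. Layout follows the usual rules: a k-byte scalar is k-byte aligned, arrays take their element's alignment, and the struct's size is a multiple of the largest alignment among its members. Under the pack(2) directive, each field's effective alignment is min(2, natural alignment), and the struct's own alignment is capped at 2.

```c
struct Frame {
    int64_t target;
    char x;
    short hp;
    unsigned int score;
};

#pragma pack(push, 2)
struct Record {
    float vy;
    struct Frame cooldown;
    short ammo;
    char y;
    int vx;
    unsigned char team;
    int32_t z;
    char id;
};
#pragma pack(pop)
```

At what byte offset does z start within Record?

30

Frame: target at 0 (size 8, align 8) → ends 8; x at 8 (size 1, align 1) → ends 9; pad 1 to align 2 for hp; hp at 10 (size 2, align 2) → ends 12; score at 12 (size 4, align 4) → ends 16; total 16 bytes, alignment 8
vy at 0 (size 4, align 2) → ends 4
cooldown at 4 (size 16, align 2) → ends 20
ammo at 20 (size 2, align 2) → ends 22
y at 22 (size 1, align 1) → ends 23
pad 1 to align 2 for vx
vx at 24 (size 4, align 2) → ends 28
team at 28 (size 1, align 1) → ends 29
pad 1 to align 2 for z
z at 30 (size 4, align 2) → ends 34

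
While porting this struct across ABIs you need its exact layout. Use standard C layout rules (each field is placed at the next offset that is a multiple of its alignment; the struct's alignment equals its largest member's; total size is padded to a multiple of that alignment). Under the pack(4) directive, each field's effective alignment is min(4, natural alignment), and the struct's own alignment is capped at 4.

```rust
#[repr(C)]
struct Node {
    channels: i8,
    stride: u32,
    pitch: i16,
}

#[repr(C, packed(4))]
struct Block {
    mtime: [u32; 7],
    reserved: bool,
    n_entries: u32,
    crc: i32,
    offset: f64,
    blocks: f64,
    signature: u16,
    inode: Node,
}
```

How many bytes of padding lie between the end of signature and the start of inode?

Node: channels at 0 (size 1, align 1) → ends 1; pad 3 to align 4 for stride; stride at 4 (size 4, align 4) → ends 8; pitch at 8 (size 2, align 2) → ends 10; tail pad 2 to reach multiple of 4; total 12 bytes, alignment 4
mtime at 0 (size 28, align 4) → ends 28
reserved at 28 (size 1, align 1) → ends 29
pad 3 to align 4 for n_entries
n_entries at 32 (size 4, align 4) → ends 36
crc at 36 (size 4, align 4) → ends 40
offset at 40 (size 8, align 4) → ends 48
blocks at 48 (size 8, align 4) → ends 56
signature at 56 (size 2, align 2) → ends 58
pad 2 to align 4 for inode
inode at 60 (size 12, align 4) → ends 72

2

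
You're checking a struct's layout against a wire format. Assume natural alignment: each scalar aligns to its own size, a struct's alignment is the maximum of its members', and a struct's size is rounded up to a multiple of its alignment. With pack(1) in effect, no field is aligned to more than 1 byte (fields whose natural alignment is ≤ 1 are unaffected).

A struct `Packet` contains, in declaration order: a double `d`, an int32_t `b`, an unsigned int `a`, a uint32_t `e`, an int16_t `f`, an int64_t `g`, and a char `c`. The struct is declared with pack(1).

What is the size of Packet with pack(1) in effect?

d at 0 (size 8, align 1) → ends 8
b at 8 (size 4, align 1) → ends 12
a at 12 (size 4, align 1) → ends 16
e at 16 (size 4, align 1) → ends 20
f at 20 (size 2, align 1) → ends 22
g at 22 (size 8, align 1) → ends 30
c at 30 (size 1, align 1) → ends 31
total 31 bytes, alignment 1

31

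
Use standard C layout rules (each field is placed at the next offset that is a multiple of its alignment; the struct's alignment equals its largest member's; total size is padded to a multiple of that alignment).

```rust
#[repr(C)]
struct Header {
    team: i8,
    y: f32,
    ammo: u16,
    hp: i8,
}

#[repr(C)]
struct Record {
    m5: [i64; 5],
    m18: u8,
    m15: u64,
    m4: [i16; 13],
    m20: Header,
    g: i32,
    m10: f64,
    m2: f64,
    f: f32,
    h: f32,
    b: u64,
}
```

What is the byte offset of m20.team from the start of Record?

Header: @0: team [1B, align 1] → 1; +3 pad (align 4); @4: y [4B, align 4] → 8; @8: ammo [2B, align 2] → 10; @10: hp [1B, align 1] → 11; +1 tail pad (align 4); size 12, align 4
@0: m5 [40B, align 8] → 40
@40: m18 [1B, align 1] → 41
+7 pad (align 8)
@48: m15 [8B, align 8] → 56
@56: m4 [26B, align 2] → 82
+2 pad (align 4)
@84: m20 [12B, align 4] → 96
within Header: team at 0
84 + 0 = 84

84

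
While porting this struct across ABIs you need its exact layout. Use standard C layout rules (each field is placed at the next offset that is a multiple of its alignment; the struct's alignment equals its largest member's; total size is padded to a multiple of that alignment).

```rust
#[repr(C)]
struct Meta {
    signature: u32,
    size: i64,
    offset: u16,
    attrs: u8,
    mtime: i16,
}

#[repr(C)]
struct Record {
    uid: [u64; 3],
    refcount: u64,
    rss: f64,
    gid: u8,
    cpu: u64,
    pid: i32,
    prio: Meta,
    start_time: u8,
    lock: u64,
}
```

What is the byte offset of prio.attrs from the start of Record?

82

Meta: signature at 0 (size 4, align 4) → ends 4; pad 4 to align 8 for size; size at 8 (size 8, align 8) → ends 16; offset at 16 (size 2, align 2) → ends 18; attrs at 18 (size 1, align 1) → ends 19; pad 1 to align 2 for mtime; mtime at 20 (size 2, align 2) → ends 22; tail pad 2 to reach multiple of 8; total 24 bytes, alignment 8
uid at 0 (size 24, align 8) → ends 24
refcount at 24 (size 8, align 8) → ends 32
rss at 32 (size 8, align 8) → ends 40
gid at 40 (size 1, align 1) → ends 41
pad 7 to align 8 for cpu
cpu at 48 (size 8, align 8) → ends 56
pid at 56 (size 4, align 4) → ends 60
pad 4 to align 8 for prio
prio at 64 (size 24, align 8) → ends 88
within Meta: attrs at 18
64 + 18 = 82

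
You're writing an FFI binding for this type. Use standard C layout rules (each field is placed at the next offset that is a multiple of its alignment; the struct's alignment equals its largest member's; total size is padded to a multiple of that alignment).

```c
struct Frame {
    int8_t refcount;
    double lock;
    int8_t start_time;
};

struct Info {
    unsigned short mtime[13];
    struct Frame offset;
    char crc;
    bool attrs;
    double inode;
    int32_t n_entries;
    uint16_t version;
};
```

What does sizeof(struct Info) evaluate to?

Frame: @0: refcount [1B, align 1] → 1; +7 pad (align 8); @8: lock [8B, align 8] → 16; @16: start_time [1B, align 1] → 17; +7 tail pad (align 8); size 24, align 8
@0: mtime [26B, align 2] → 26
+6 pad (align 8)
@32: offset [24B, align 8] → 56
@56: crc [1B, align 1] → 57
@57: attrs [1B, align 1] → 58
+6 pad (align 8)
@64: inode [8B, align 8] → 72
@72: n_entries [4B, align 4] → 76
@76: version [2B, align 2] → 78
+2 tail pad (align 8)
size 80, align 8

80 bytes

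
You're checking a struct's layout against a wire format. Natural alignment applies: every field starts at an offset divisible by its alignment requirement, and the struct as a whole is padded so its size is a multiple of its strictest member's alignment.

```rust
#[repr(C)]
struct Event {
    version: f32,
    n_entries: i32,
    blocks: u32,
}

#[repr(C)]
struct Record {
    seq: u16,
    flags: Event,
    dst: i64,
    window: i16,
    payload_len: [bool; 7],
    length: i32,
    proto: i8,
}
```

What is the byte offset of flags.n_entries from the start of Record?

8

Event: 0..4  version  (4B, 4-aligned); 4..8  n_entries  (4B, 4-aligned); 8..12  blocks  (4B, 4-aligned); sizeof = 12, alignof = 4
0..2  seq  (2B, 2-aligned)
2..4  -- padding (2B)
4..16  flags  (12B, 4-aligned)
within Event: n_entries at 4
4 + 4 = 8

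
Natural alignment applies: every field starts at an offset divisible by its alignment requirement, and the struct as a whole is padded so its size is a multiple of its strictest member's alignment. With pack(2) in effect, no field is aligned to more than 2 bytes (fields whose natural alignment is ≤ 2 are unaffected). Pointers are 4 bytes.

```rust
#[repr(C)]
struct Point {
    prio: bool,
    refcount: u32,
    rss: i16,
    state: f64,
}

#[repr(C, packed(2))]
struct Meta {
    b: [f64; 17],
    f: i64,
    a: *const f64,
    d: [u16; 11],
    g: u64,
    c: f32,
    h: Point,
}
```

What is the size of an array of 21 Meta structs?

4326

Point: prio at 0 (size 1, align 1) → ends 1; pad 3 to align 4 for refcount; refcount at 4 (size 4, align 4) → ends 8; rss at 8 (size 2, align 2) → ends 10; pad 6 to align 8 for state; state at 16 (size 8, align 8) → ends 24; total 24 bytes, alignment 8
b at 0 (size 136, align 2) → ends 136
f at 136 (size 8, align 2) → ends 144
a at 144 (size 4, align 2) → ends 148
d at 148 (size 22, align 2) → ends 170
g at 170 (size 8, align 2) → ends 178
c at 178 (size 4, align 2) → ends 182
h at 182 (size 24, align 2) → ends 206
total 206 bytes, alignment 2
array of 21: 21 × 206 = 4326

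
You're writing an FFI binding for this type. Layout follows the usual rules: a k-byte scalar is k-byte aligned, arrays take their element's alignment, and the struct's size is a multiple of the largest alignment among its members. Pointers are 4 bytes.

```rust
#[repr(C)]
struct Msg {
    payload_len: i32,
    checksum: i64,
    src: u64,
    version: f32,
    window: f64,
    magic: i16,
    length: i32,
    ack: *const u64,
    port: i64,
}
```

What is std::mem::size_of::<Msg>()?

payload_len at 0 (size 4, align 4) → ends 4
pad 4 to align 8 for checksum
checksum at 8 (size 8, align 8) → ends 16
src at 16 (size 8, align 8) → ends 24
version at 24 (size 4, align 4) → ends 28
pad 4 to align 8 for window
window at 32 (size 8, align 8) → ends 40
magic at 40 (size 2, align 2) → ends 42
pad 2 to align 4 for length
length at 44 (size 4, align 4) → ends 48
ack at 48 (size 4, align 4) → ends 52
pad 4 to align 8 for port
port at 56 (size 8, align 8) → ends 64
total 64 bytes, alignment 8

64 bytes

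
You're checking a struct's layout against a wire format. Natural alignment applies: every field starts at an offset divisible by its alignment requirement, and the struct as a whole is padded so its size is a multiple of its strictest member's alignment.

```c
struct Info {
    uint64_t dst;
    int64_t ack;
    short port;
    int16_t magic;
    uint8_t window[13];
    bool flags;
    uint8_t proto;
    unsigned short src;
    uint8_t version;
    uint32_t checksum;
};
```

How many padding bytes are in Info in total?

dst at 0 (size 8, align 8) → ends 8
ack at 8 (size 8, align 8) → ends 16
port at 16 (size 2, align 2) → ends 18
magic at 18 (size 2, align 2) → ends 20
window at 20 (size 13, align 1) → ends 33
flags at 33 (size 1, align 1) → ends 34
proto at 34 (size 1, align 1) → ends 35
pad 1 to align 2 for src
src at 36 (size 2, align 2) → ends 38
version at 38 (size 1, align 1) → ends 39
pad 1 to align 4 for checksum
checksum at 40 (size 4, align 4) → ends 44
tail pad 4 to reach multiple of 8
total 48 bytes, alignment 8
data bytes 42, size 48 → padding 6

6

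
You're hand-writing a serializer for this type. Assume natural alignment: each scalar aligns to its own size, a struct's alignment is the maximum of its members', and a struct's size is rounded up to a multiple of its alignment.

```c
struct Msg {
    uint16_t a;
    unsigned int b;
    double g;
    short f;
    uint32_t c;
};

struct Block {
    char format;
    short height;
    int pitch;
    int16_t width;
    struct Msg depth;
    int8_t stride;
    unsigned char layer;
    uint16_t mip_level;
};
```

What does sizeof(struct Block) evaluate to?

48

Msg: 0..2  a  (2B, 2-aligned); 2..4  -- padding (2B); 4..8  b  (4B, 4-aligned); 8..16  g  (8B, 8-aligned); 16..18  f  (2B, 2-aligned); 18..20  -- padding (2B); 20..24  c  (4B, 4-aligned); sizeof = 24, alignof = 8
0..1  format  (1B, 1-aligned)
1..2  -- padding (1B)
2..4  height  (2B, 2-aligned)
4..8  pitch  (4B, 4-aligned)
8..10  width  (2B, 2-aligned)
10..16  -- padding (6B)
16..40  depth  (24B, 8-aligned)
40..41  stride  (1B, 1-aligned)
41..42  layer  (1B, 1-aligned)
42..44  mip_level  (2B, 2-aligned)
44..48  -- tail padding (4B)
sizeof = 48, alignof = 8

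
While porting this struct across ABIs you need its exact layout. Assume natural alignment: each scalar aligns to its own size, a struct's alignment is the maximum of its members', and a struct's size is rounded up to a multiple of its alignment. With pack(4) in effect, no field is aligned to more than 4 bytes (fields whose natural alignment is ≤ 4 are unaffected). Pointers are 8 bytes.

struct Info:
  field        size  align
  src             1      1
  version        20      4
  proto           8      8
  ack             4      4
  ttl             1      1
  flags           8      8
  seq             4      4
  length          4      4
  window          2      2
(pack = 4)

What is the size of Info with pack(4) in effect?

src at 0 (size 1, align 1) → ends 1
pad 3 to align 4 for version
version at 4 (size 20, align 4) → ends 24
proto at 24 (size 8, align 4) → ends 32
ack at 32 (size 4, align 4) → ends 36
ttl at 36 (size 1, align 1) → ends 37
pad 3 to align 4 for flags
flags at 40 (size 8, align 4) → ends 48
seq at 48 (size 4, align 4) → ends 52
length at 52 (size 4, align 4) → ends 56
window at 56 (size 2, align 2) → ends 58
tail pad 2 to reach multiple of 4
total 60 bytes, alignment 4

60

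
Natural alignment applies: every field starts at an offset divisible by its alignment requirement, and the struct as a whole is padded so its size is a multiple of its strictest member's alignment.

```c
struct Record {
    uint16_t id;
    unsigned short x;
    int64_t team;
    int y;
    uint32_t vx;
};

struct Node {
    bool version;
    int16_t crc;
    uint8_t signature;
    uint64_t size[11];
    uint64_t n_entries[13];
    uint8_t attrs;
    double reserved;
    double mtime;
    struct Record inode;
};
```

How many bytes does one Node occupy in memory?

248 bytes

Record: @0: id [2B, align 2] → 2; @2: x [2B, align 2] → 4; +4 pad (align 8); @8: team [8B, align 8] → 16; @16: y [4B, align 4] → 20; @20: vx [4B, align 4] → 24; size 24, align 8
@0: version [1B, align 1] → 1
+1 pad (align 2)
@2: crc [2B, align 2] → 4
@4: signature [1B, align 1] → 5
+3 pad (align 8)
@8: size [88B, align 8] → 96
@96: n_entries [104B, align 8] → 200
@200: attrs [1B, align 1] → 201
+7 pad (align 8)
@208: reserved [8B, align 8] → 216
@216: mtime [8B, align 8] → 224
@224: inode [24B, align 8] → 248
size 248, align 8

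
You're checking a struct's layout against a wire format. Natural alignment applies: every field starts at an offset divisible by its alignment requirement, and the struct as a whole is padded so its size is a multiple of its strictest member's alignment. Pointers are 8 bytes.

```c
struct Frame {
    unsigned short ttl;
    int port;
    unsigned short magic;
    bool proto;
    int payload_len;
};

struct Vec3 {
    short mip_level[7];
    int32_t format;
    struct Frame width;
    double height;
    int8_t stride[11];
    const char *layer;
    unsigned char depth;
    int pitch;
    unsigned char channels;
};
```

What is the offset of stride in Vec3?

Frame: ttl at 0 (size 2, align 2) → ends 2; pad 2 to align 4 for port; port at 4 (size 4, align 4) → ends 8; magic at 8 (size 2, align 2) → ends 10; proto at 10 (size 1, align 1) → ends 11; pad 1 to align 4 for payload_len; payload_len at 12 (size 4, align 4) → ends 16; total 16 bytes, alignment 4
mip_level at 0 (size 14, align 2) → ends 14
pad 2 to align 4 for format
format at 16 (size 4, align 4) → ends 20
width at 20 (size 16, align 4) → ends 36
pad 4 to align 8 for height
height at 40 (size 8, align 8) → ends 48
stride at 48 (size 11, align 1) → ends 59

48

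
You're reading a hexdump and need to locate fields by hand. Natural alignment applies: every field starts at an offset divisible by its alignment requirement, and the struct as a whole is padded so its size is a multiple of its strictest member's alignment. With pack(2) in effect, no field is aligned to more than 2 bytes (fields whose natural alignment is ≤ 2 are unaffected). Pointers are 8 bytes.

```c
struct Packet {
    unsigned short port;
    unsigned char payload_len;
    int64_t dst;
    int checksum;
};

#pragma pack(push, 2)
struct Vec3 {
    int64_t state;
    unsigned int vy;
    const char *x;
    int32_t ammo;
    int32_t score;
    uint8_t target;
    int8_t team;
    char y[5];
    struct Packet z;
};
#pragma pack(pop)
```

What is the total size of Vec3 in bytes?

Packet: port at 0 (size 2, align 2) → ends 2; payload_len at 2 (size 1, align 1) → ends 3; pad 5 to align 8 for dst; dst at 8 (size 8, align 8) → ends 16; checksum at 16 (size 4, align 4) → ends 20; tail pad 4 to reach multiple of 8; total 24 bytes, alignment 8
state at 0 (size 8, align 2) → ends 8
vy at 8 (size 4, align 2) → ends 12
x at 12 (size 8, align 2) → ends 20
ammo at 20 (size 4, align 2) → ends 24
score at 24 (size 4, align 2) → ends 28
target at 28 (size 1, align 1) → ends 29
team at 29 (size 1, align 1) → ends 30
y at 30 (size 5, align 1) → ends 35
pad 1 to align 2 for z
z at 36 (size 24, align 2) → ends 60
total 60 bytes, alignment 2

60 bytes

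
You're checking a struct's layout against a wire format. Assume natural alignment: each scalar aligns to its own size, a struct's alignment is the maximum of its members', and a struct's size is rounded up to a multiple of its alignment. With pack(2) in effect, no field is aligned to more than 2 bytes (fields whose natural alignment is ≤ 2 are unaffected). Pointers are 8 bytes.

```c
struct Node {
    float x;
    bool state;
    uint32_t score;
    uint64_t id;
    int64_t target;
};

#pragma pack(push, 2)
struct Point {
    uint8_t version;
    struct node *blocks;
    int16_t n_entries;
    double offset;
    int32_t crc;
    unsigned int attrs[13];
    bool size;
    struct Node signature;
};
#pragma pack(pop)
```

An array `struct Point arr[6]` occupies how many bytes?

Node: x at 0 (size 4, align 4) → ends 4; state at 4 (size 1, align 1) → ends 5; pad 3 to align 4 for score; score at 8 (size 4, align 4) → ends 12; pad 4 to align 8 for id; id at 16 (size 8, align 8) → ends 24; target at 24 (size 8, align 8) → ends 32; total 32 bytes, alignment 8
version at 0 (size 1, align 1) → ends 1
pad 1 to align 2 for blocks
blocks at 2 (size 8, align 2) → ends 10
n_entries at 10 (size 2, align 2) → ends 12
offset at 12 (size 8, align 2) → ends 20
crc at 20 (size 4, align 2) → ends 24
attrs at 24 (size 52, align 2) → ends 76
size at 76 (size 1, align 1) → ends 77
pad 1 to align 2 for signature
signature at 78 (size 32, align 2) → ends 110
total 110 bytes, alignment 2
array of 6: 6 × 110 = 660

660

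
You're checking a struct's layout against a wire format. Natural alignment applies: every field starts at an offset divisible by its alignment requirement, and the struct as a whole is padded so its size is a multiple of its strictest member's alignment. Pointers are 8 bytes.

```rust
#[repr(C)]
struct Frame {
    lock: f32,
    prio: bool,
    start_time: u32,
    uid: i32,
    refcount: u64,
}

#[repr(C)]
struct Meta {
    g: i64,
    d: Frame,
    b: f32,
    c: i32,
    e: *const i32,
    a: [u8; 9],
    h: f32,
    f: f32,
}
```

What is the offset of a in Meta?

Frame: @0: lock [4B, align 4] → 4; @4: prio [1B, align 1] → 5; +3 pad (align 4); @8: start_time [4B, align 4] → 12; @12: uid [4B, align 4] → 16; @16: refcount [8B, align 8] → 24; size 24, align 8
@0: g [8B, align 8] → 8
@8: d [24B, align 8] → 32
@32: b [4B, align 4] → 36
@36: c [4B, align 4] → 40
@40: e [8B, align 8] → 48
@48: a [9B, align 1] → 57

48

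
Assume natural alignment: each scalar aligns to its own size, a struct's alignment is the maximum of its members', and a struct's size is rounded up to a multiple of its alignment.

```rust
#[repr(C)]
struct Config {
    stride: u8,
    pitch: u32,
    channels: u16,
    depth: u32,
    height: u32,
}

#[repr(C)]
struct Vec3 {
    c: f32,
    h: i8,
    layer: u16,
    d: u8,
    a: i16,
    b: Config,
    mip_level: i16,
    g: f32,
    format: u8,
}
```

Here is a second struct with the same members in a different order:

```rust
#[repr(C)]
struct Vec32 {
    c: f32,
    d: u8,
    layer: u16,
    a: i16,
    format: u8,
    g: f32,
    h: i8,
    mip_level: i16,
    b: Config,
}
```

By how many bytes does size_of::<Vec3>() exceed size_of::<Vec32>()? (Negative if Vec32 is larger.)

Config: 0..1  stride  (1B, 1-aligned); 1..4  -- padding (3B); 4..8  pitch  (4B, 4-aligned); 8..10  channels  (2B, 2-aligned); 10..12  -- padding (2B); 12..16  depth  (4B, 4-aligned); 16..20  height  (4B, 4-aligned); sizeof = 20, alignof = 4
0..4  c  (4B, 4-aligned)
4..5  h  (1B, 1-aligned)
5..6  -- padding (1B)
6..8  layer  (2B, 2-aligned)
8..9  d  (1B, 1-aligned)
9..10  -- padding (1B)
10..12  a  (2B, 2-aligned)
12..32  b  (20B, 4-aligned)
32..34  mip_level  (2B, 2-aligned)
34..36  -- padding (2B)
36..40  g  (4B, 4-aligned)
40..41  format  (1B, 1-aligned)
41..44  -- tail padding (3B)
sizeof = 44, alignof = 4
— Vec32 —
0..4  c  (4B, 4-aligned)
4..5  d  (1B, 1-aligned)
5..6  -- padding (1B)
6..8  layer  (2B, 2-aligned)
8..10  a  (2B, 2-aligned)
10..11  format  (1B, 1-aligned)
11..12  -- padding (1B)
12..16  g  (4B, 4-aligned)
16..17  h  (1B, 1-aligned)
17..18  -- padding (1B)
18..20  mip_level  (2B, 2-aligned)
20..40  b  (20B, 4-aligned)
sizeof = 40, alignof = 4
44 − 40 = 4

4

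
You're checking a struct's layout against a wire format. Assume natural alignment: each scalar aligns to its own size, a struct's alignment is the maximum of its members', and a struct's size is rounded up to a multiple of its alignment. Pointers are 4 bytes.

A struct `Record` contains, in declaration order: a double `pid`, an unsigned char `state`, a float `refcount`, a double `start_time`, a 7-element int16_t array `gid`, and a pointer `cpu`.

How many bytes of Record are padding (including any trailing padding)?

9

0..8  pid  (8B, 8-aligned)
8..9  state  (1B, 1-aligned)
9..12  -- padding (3B)
12..16  refcount  (4B, 4-aligned)
16..24  start_time  (8B, 8-aligned)
24..38  gid  (14B, 2-aligned)
38..40  -- padding (2B)
40..44  cpu  (4B, 4-aligned)
44..48  -- tail padding (4B)
sizeof = 48, alignof = 8
data bytes 39, size 48 → padding 9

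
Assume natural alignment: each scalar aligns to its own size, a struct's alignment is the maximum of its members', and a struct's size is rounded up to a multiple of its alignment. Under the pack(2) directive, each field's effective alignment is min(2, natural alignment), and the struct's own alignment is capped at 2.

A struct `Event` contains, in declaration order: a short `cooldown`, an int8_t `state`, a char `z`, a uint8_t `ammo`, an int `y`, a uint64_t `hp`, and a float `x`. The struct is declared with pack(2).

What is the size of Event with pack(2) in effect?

22

cooldown at 0 (size 2, align 2) → ends 2
state at 2 (size 1, align 1) → ends 3
z at 3 (size 1, align 1) → ends 4
ammo at 4 (size 1, align 1) → ends 5
pad 1 to align 2 for y
y at 6 (size 4, align 2) → ends 10
hp at 10 (size 8, align 2) → ends 18
x at 18 (size 4, align 2) → ends 22
total 22 bytes, alignment 2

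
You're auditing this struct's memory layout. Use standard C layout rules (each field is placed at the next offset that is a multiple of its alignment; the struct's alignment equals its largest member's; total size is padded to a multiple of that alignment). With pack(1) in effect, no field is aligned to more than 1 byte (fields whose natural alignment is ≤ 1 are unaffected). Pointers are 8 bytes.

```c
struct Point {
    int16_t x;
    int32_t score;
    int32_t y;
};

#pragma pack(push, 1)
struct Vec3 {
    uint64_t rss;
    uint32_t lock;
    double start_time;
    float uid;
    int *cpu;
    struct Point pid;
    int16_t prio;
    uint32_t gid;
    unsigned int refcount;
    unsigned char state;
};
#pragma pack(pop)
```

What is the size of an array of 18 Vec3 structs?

Point: x at 0 (size 2, align 2) → ends 2; pad 2 to align 4 for score; score at 4 (size 4, align 4) → ends 8; y at 8 (size 4, align 4) → ends 12; total 12 bytes, alignment 4
rss at 0 (size 8, align 1) → ends 8
lock at 8 (size 4, align 1) → ends 12
start_time at 12 (size 8, align 1) → ends 20
uid at 20 (size 4, align 1) → ends 24
cpu at 24 (size 8, align 1) → ends 32
pid at 32 (size 12, align 1) → ends 44
prio at 44 (size 2, align 1) → ends 46
gid at 46 (size 4, align 1) → ends 50
refcount at 50 (size 4, align 1) → ends 54
state at 54 (size 1, align 1) → ends 55
total 55 bytes, alignment 1
array of 18: 18 × 55 = 990

990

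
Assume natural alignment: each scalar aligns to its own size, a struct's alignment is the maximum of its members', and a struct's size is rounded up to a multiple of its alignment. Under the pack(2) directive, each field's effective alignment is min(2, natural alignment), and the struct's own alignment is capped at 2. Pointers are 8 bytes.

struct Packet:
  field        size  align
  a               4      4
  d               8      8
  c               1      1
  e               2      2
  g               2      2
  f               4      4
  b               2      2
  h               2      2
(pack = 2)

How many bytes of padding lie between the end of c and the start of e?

0..4  a  (4B, 2-aligned)
4..12  d  (8B, 2-aligned)
12..13  c  (1B, 1-aligned)
13..14  -- padding (1B)
14..16  e  (2B, 2-aligned)

1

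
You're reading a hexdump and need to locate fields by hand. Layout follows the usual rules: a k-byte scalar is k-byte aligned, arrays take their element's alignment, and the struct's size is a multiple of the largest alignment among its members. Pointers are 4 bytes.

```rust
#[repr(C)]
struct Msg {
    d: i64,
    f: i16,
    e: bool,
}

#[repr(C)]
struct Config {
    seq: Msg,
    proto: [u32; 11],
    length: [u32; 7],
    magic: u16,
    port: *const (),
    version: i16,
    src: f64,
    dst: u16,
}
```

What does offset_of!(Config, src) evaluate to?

104

Msg: @0: d [8B, align 8] → 8; @8: f [2B, align 2] → 10; @10: e [1B, align 1] → 11; +5 tail pad (align 8); size 16, align 8
@0: seq [16B, align 8] → 16
@16: proto [44B, align 4] → 60
@60: length [28B, align 4] → 88
@88: magic [2B, align 2] → 90
+2 pad (align 4)
@92: port [4B, align 4] → 96
@96: version [2B, align 2] → 98
+6 pad (align 8)
@104: src [8B, align 8] → 112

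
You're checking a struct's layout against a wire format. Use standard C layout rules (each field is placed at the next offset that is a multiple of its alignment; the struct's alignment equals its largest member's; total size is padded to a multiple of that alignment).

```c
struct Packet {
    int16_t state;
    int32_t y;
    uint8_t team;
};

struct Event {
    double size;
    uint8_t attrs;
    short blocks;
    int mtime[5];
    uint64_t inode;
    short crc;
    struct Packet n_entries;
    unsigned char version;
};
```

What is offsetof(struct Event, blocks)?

Packet: 0..2  state  (2B, 2-aligned); 2..4  -- padding (2B); 4..8  y  (4B, 4-aligned); 8..9  team  (1B, 1-aligned); 9..12  -- tail padding (3B); sizeof = 12, alignof = 4
0..8  size  (8B, 8-aligned)
8..9  attrs  (1B, 1-aligned)
9..10  -- padding (1B)
10..12  blocks  (2B, 2-aligned)

10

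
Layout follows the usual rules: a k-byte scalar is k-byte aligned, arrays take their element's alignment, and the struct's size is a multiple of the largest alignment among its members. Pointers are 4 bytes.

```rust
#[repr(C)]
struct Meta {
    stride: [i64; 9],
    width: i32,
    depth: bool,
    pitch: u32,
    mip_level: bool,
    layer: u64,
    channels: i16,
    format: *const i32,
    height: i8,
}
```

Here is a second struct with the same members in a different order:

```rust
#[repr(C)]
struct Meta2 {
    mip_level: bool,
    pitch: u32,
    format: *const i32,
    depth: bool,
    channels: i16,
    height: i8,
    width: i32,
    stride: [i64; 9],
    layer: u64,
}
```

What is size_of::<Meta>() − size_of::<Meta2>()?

8

@0: stride [72B, align 8] → 72
@72: width [4B, align 4] → 76
@76: depth [1B, align 1] → 77
+3 pad (align 4)
@80: pitch [4B, align 4] → 84
@84: mip_level [1B, align 1] → 85
+3 pad (align 8)
@88: layer [8B, align 8] → 96
@96: channels [2B, align 2] → 98
+2 pad (align 4)
@100: format [4B, align 4] → 104
@104: height [1B, align 1] → 105
+7 tail pad (align 8)
size 112, align 8
— Meta2 —
@0: mip_level [1B, align 1] → 1
+3 pad (align 4)
@4: pitch [4B, align 4] → 8
@8: format [4B, align 4] → 12
@12: depth [1B, align 1] → 13
+1 pad (align 2)
@14: channels [2B, align 2] → 16
@16: height [1B, align 1] → 17
+3 pad (align 4)
@20: width [4B, align 4] → 24
@24: stride [72B, align 8] → 96
@96: layer [8B, align 8] → 104
size 104, align 8
112 − 104 = 8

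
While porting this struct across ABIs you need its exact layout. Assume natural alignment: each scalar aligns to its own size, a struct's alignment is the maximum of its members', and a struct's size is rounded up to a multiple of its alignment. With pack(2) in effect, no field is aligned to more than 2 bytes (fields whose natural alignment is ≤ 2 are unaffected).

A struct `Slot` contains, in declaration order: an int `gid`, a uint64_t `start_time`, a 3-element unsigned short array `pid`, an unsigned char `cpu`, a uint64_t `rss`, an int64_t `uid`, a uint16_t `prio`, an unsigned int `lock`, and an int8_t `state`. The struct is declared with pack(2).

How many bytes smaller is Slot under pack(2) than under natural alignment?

natural layout:
  0..4  gid  (4B, 4-aligned)
  4..8  -- padding (4B)
  8..16  start_time  (8B, 8-aligned)
  16..22  pid  (6B, 2-aligned)
  22..23  cpu  (1B, 1-aligned)
  23..24  -- padding (1B)
  24..32  rss  (8B, 8-aligned)
  32..40  uid  (8B, 8-aligned)
  40..42  prio  (2B, 2-aligned)
  42..44  -- padding (2B)
  44..48  lock  (4B, 4-aligned)
  48..49  state  (1B, 1-aligned)
  49..56  -- tail padding (7B)
  sizeof = 56, alignof = 8
packed(2) layout:
  0..4  gid  (4B, 2-aligned)
  4..12  start_time  (8B, 2-aligned)
  12..18  pid  (6B, 2-aligned)
  18..19  cpu  (1B, 1-aligned)
  19..20  -- padding (1B)
  20..28  rss  (8B, 2-aligned)
  28..36  uid  (8B, 2-aligned)
  36..38  prio  (2B, 2-aligned)
  38..42  lock  (4B, 2-aligned)
  42..43  state  (1B, 1-aligned)
  43..44  -- tail padding (1B)
  sizeof = 44, alignof = 2
56 − 44 = 12

12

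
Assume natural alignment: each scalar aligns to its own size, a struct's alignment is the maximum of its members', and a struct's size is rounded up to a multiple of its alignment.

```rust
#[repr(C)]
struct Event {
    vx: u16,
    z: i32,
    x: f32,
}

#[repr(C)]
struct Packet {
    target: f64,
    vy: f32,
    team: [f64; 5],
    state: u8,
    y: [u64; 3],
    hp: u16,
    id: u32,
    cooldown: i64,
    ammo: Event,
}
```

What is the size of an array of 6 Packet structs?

Event: vx at 0 (size 2, align 2) → ends 2; pad 2 to align 4 for z; z at 4 (size 4, align 4) → ends 8; x at 8 (size 4, align 4) → ends 12; total 12 bytes, alignment 4
target at 0 (size 8, align 8) → ends 8
vy at 8 (size 4, align 4) → ends 12
pad 4 to align 8 for team
team at 16 (size 40, align 8) → ends 56
state at 56 (size 1, align 1) → ends 57
pad 7 to align 8 for y
y at 64 (size 24, align 8) → ends 88
hp at 88 (size 2, align 2) → ends 90
pad 2 to align 4 for id
id at 92 (size 4, align 4) → ends 96
cooldown at 96 (size 8, align 8) → ends 104
ammo at 104 (size 12, align 4) → ends 116
tail pad 4 to reach multiple of 8
total 120 bytes, alignment 8
array of 6: 6 × 120 = 720

720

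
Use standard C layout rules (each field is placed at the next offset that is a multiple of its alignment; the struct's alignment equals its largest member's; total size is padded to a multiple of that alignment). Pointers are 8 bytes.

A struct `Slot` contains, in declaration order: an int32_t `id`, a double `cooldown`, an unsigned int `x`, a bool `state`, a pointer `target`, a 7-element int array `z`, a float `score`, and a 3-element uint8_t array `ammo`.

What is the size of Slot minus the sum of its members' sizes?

0..4  id  (4B, 4-aligned)
4..8  -- padding (4B)
8..16  cooldown  (8B, 8-aligned)
16..20  x  (4B, 4-aligned)
20..21  state  (1B, 1-aligned)
21..24  -- padding (3B)
24..32  target  (8B, 8-aligned)
32..60  z  (28B, 4-aligned)
60..64  score  (4B, 4-aligned)
64..67  ammo  (3B, 1-aligned)
67..72  -- tail padding (5B)
sizeof = 72, alignof = 8
data bytes 60, size 72 → padding 12

12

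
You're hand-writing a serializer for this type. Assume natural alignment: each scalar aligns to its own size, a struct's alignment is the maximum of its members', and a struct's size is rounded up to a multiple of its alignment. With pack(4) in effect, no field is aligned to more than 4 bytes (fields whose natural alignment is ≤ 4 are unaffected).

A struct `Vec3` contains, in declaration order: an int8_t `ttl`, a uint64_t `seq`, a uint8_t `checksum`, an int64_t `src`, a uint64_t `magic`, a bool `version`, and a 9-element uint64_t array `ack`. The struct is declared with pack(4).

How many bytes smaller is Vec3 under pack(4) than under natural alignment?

natural layout:
  ttl at 0 (size 1, align 1) → ends 1
  pad 7 to align 8 for seq
  seq at 8 (size 8, align 8) → ends 16
  checksum at 16 (size 1, align 1) → ends 17
  pad 7 to align 8 for src
  src at 24 (size 8, align 8) → ends 32
  magic at 32 (size 8, align 8) → ends 40
  version at 40 (size 1, align 1) → ends 41
  pad 7 to align 8 for ack
  ack at 48 (size 72, align 8) → ends 120
  total 120 bytes, alignment 8
packed(4) layout:
  ttl at 0 (size 1, align 1) → ends 1
  pad 3 to align 4 for seq
  seq at 4 (size 8, align 4) → ends 12
  checksum at 12 (size 1, align 1) → ends 13
  pad 3 to align 4 for src
  src at 16 (size 8, align 4) → ends 24
  magic at 24 (size 8, align 4) → ends 32
  version at 32 (size 1, align 1) → ends 33
  pad 3 to align 4 for ack
  ack at 36 (size 72, align 4) → ends 108
  total 108 bytes, alignment 4
120 − 108 = 12

12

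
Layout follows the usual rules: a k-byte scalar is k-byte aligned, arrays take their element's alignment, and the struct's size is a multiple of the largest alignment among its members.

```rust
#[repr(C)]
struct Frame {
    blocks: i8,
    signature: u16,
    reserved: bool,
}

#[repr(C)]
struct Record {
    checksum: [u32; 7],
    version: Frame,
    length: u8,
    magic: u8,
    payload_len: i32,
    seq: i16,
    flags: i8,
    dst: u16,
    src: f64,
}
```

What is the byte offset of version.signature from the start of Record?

30

Frame: 0..1  blocks  (1B, 1-aligned); 1..2  -- padding (1B); 2..4  signature  (2B, 2-aligned); 4..5  reserved  (1B, 1-aligned); 5..6  -- tail padding (1B); sizeof = 6, alignof = 2
0..28  checksum  (28B, 4-aligned)
28..34  version  (6B, 2-aligned)
within Frame: signature at 2
28 + 2 = 30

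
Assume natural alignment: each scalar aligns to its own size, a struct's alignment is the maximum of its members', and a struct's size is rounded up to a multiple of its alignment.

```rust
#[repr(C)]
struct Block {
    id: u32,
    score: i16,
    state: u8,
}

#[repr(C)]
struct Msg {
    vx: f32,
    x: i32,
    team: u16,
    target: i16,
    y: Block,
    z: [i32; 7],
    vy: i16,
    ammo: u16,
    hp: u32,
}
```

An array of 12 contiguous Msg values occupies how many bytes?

672

Block: 0..4  id  (4B, 4-aligned); 4..6  score  (2B, 2-aligned); 6..7  state  (1B, 1-aligned); 7..8  -- tail padding (1B); sizeof = 8, alignof = 4
0..4  vx  (4B, 4-aligned)
4..8  x  (4B, 4-aligned)
8..10  team  (2B, 2-aligned)
10..12  target  (2B, 2-aligned)
12..20  y  (8B, 4-aligned)
20..48  z  (28B, 4-aligned)
48..50  vy  (2B, 2-aligned)
50..52  ammo  (2B, 2-aligned)
52..56  hp  (4B, 4-aligned)
sizeof = 56, alignof = 4
array of 12: 12 × 56 = 672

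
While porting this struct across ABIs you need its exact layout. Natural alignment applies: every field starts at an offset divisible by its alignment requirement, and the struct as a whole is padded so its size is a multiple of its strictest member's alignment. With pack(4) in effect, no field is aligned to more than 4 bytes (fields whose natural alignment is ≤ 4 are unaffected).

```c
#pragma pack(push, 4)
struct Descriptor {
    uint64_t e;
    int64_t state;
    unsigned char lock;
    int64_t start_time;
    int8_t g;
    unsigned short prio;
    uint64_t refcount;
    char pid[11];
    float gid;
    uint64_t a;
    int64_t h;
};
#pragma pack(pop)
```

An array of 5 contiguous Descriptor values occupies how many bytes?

360

0..8  e  (8B, 4-aligned)
8..16  state  (8B, 4-aligned)
16..17  lock  (1B, 1-aligned)
17..20  -- padding (3B)
20..28  start_time  (8B, 4-aligned)
28..29  g  (1B, 1-aligned)
29..30  -- padding (1B)
30..32  prio  (2B, 2-aligned)
32..40  refcount  (8B, 4-aligned)
40..51  pid  (11B, 1-aligned)
51..52  -- padding (1B)
52..56  gid  (4B, 4-aligned)
56..64  a  (8B, 4-aligned)
64..72  h  (8B, 4-aligned)
sizeof = 72, alignof = 4
array of 5: 5 × 72 = 360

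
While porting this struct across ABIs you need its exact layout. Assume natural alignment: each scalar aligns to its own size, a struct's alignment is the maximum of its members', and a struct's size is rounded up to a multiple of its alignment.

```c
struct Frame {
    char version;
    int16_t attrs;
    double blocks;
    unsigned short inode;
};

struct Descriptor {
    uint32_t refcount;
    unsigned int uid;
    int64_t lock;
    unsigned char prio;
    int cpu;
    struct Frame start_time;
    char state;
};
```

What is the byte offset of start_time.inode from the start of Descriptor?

Frame: 0..1  version  (1B, 1-aligned); 1..2  -- padding (1B); 2..4  attrs  (2B, 2-aligned); 4..8  -- padding (4B); 8..16  blocks  (8B, 8-aligned); 16..18  inode  (2B, 2-aligned); 18..24  -- tail padding (6B); sizeof = 24, alignof = 8
0..4  refcount  (4B, 4-aligned)
4..8  uid  (4B, 4-aligned)
8..16  lock  (8B, 8-aligned)
16..17  prio  (1B, 1-aligned)
17..20  -- padding (3B)
20..24  cpu  (4B, 4-aligned)
24..48  start_time  (24B, 8-aligned)
within Frame: inode at 16
24 + 16 = 40

40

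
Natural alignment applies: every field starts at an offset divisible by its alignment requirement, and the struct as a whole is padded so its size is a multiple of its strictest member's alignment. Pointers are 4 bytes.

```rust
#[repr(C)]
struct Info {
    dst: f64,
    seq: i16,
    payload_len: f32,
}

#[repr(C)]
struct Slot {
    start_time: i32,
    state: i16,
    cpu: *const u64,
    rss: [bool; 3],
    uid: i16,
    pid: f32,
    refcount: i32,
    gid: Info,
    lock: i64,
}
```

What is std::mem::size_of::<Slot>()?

56 bytes

Info: dst at 0 (size 8, align 8) → ends 8; seq at 8 (size 2, align 2) → ends 10; pad 2 to align 4 for payload_len; payload_len at 12 (size 4, align 4) → ends 16; total 16 bytes, alignment 8
start_time at 0 (size 4, align 4) → ends 4
state at 4 (size 2, align 2) → ends 6
pad 2 to align 4 for cpu
cpu at 8 (size 4, align 4) → ends 12
rss at 12 (size 3, align 1) → ends 15
pad 1 to align 2 for uid
uid at 16 (size 2, align 2) → ends 18
pad 2 to align 4 for pid
pid at 20 (size 4, align 4) → ends 24
refcount at 24 (size 4, align 4) → ends 28
pad 4 to align 8 for gid
gid at 32 (size 16, align 8) → ends 48
lock at 48 (size 8, align 8) → ends 56
total 56 bytes, alignment 8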